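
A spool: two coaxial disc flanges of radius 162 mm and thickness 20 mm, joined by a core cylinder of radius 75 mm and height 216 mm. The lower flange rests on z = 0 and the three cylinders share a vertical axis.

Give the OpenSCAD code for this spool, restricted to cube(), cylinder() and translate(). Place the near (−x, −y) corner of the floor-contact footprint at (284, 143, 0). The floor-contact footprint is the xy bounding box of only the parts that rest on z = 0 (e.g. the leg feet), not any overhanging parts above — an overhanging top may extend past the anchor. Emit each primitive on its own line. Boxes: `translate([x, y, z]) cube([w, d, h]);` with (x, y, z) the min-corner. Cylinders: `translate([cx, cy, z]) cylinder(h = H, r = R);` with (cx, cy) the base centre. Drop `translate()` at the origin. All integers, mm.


translate([446, 305, 0]) cylinder(h = 20, r = 162);
translate([446, 305, 20]) cylinder(h = 216, r = 75);
translate([446, 305, 236]) cylinder(h = 20, r = 162);


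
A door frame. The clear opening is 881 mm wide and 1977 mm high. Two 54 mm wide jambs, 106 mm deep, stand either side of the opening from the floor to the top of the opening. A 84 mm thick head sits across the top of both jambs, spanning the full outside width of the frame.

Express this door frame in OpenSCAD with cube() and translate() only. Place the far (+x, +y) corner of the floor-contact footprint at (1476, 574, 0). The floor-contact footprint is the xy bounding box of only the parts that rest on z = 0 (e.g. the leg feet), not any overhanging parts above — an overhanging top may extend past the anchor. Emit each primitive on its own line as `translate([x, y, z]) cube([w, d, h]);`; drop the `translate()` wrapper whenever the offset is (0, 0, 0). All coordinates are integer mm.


translate([487, 468, 0]) cube([54, 106, 1977]);
translate([1422, 468, 0]) cube([54, 106, 1977]);
translate([487, 468, 1977]) cube([989, 106, 84]);


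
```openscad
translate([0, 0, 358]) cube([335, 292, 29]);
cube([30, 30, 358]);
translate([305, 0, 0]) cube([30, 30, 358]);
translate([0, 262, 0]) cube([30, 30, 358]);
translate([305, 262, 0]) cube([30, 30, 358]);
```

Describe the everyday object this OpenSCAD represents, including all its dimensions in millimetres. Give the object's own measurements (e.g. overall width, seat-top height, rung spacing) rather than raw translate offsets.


A four-legged stool. The seat is a 335×292×29 mm slab whose top surface is at z = 387 mm; four square legs, each 30×30 mm in cross-section, run from the floor (z = 0) to the underside of the seat, each flush with a corner of the seat.


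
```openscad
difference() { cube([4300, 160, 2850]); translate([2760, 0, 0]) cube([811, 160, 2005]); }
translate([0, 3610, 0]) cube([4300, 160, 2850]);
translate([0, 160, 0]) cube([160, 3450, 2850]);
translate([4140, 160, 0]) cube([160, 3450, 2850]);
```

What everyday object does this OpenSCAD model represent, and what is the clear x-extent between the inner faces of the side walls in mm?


A single room. The interior width is 3980 mm.

Four walls enclosing a rectangle with a door in the front wall — a room. Outside width 4300 minus two 160 mm walls gives 3980 mm.


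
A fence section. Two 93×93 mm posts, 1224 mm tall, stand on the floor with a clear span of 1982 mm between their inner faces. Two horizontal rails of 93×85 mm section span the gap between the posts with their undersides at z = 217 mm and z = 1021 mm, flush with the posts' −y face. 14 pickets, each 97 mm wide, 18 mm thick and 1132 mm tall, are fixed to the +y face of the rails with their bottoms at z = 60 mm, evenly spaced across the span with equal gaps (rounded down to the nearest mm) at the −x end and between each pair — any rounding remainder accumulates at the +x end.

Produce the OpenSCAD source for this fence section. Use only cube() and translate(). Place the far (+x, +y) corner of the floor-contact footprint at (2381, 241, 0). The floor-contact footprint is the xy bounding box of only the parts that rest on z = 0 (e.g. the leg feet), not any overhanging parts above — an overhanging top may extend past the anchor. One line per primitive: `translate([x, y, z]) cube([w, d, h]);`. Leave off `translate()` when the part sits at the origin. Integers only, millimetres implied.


translate([213, 148, 0]) cube([93, 93, 1224]);
translate([2288, 148, 0]) cube([93, 93, 1224]);
translate([306, 148, 217]) cube([1982, 93, 85]);
translate([306, 148, 1021]) cube([1982, 93, 85]);
translate([347, 241, 60]) cube([97, 18, 1132]);
translate([485, 241, 60]) cube([97, 18, 1132]);
translate([623, 241, 60]) cube([97, 18, 1132]);
translate([761, 241, 60]) cube([97, 18, 1132]);
translate([899, 241, 60]) cube([97, 18, 1132]);
translate([1037, 241, 60]) cube([97, 18, 1132]);
translate([1175, 241, 60]) cube([97, 18, 1132]);
translate([1313, 241, 60]) cube([97, 18, 1132]);
translate([1451, 241, 60]) cube([97, 18, 1132]);
translate([1589, 241, 60]) cube([97, 18, 1132]);
translate([1727, 241, 60]) cube([97, 18, 1132]);
translate([1865, 241, 60]) cube([97, 18, 1132]);
translate([2003, 241, 60]) cube([97, 18, 1132]);
translate([2141, 241, 60]) cube([97, 18, 1132]);


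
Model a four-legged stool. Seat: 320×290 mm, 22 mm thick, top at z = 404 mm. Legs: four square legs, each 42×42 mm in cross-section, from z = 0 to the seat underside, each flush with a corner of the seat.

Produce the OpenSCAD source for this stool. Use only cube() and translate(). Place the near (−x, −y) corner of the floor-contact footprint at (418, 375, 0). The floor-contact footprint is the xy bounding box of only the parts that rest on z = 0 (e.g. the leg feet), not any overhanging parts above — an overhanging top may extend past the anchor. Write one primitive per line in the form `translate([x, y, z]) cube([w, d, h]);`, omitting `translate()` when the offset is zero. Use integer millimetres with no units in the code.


// leg_h = 404 - 22 = 382
translate([418, 375, 382]) cube([320, 290, 22]);
translate([418, 375, 0]) cube([42, 42, 382]);
translate([696, 375, 0]) cube([42, 42, 382]);
translate([418, 623, 0]) cube([42, 42, 382]);
translate([696, 623, 0]) cube([42, 42, 382]);


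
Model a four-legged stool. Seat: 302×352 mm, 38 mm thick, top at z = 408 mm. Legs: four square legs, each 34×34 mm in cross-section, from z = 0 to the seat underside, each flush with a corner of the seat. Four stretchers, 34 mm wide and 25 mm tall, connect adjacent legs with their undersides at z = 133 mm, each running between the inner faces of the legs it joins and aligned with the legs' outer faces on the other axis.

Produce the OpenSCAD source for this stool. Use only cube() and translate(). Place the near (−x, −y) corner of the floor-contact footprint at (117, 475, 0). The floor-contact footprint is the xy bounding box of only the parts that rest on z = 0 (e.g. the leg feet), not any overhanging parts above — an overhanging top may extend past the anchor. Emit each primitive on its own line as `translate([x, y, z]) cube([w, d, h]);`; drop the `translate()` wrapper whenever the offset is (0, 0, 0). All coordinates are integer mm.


translate([117, 475, 370]) cube([302, 352, 38]);
translate([117, 475, 0]) cube([34, 34, 370]);
translate([385, 475, 0]) cube([34, 34, 370]);
translate([117, 793, 0]) cube([34, 34, 370]);
translate([385, 793, 0]) cube([34, 34, 370]);
translate([151, 475, 133]) cube([234, 34, 25]);
translate([151, 793, 133]) cube([234, 34, 25]);
translate([117, 509, 133]) cube([34, 284, 25]);
translate([385, 509, 133]) cube([34, 284, 25]);


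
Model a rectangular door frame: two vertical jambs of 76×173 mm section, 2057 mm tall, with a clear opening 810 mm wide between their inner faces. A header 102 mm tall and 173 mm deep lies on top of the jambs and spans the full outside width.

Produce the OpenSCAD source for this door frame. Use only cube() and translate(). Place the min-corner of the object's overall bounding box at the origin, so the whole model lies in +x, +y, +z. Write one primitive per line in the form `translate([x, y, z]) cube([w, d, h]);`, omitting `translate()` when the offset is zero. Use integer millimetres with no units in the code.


cube([76, 173, 2057]);
translate([886, 0, 0]) cube([76, 173, 2057]);
translate([0, 0, 2057]) cube([962, 173, 102]);


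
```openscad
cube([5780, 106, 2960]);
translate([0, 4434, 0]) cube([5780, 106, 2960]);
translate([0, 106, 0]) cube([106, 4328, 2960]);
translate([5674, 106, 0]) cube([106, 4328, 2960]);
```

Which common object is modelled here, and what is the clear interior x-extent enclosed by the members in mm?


A house (or room) frame. The interior width is 5568 mm.

Four 2960 mm walls enclosing a rectangle with no floor or roof — a room or house frame. Outside width is 5780 mm and wall thickness is 106 mm, so the interior width is 5780 − 2 × 106 = 5568 mm.


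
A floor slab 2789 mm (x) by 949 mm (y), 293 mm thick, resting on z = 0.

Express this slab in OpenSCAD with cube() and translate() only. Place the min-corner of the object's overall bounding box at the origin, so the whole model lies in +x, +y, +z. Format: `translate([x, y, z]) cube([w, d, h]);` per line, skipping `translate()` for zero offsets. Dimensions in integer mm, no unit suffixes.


cube([2789, 949, 293]);


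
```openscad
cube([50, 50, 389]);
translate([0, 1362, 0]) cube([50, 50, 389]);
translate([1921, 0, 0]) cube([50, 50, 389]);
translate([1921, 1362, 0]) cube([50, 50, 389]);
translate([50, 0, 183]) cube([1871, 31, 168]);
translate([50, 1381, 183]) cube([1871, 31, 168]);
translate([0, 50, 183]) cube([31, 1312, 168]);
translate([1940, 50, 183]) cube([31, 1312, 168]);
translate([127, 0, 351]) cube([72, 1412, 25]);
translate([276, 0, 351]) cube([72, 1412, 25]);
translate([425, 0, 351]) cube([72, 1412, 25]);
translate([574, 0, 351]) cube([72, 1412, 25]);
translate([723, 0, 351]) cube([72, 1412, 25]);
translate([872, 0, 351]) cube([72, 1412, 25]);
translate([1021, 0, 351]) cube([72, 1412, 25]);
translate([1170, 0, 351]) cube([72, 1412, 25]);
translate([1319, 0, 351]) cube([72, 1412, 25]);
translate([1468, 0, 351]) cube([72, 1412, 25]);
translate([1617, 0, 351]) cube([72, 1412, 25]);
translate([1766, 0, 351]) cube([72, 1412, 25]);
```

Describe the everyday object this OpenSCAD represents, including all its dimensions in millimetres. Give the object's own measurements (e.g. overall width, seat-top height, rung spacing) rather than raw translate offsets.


A bed frame 1971 mm long (x) by 1412 mm wide (y). Four 50×50 mm corner posts, 389 mm tall, at the corners of the footprint. Four rails of 31 mm thickness and 168 mm height run between adjacent posts with their undersides at z = 183 mm, their outer faces flush with the outside of the frame (the two x-running rails run between the posts' inner faces; the two y-running rails run between the posts' inner faces). 12 slats, each 72 mm wide (x) and 25 mm thick, lie across the top of the two x-running rails, running the full 1412 mm width of the frame in y; along x they sit between the end posts with a 77 mm gap after the −x posts and between neighbouring slats, leaving 83 mm before the +x posts.


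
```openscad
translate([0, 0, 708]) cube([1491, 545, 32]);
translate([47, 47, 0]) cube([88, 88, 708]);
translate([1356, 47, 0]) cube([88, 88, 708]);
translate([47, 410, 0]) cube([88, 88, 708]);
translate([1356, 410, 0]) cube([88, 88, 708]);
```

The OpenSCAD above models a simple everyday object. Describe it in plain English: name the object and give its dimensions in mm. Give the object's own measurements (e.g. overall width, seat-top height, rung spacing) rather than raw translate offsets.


A table: top 1491 mm (x) × 545 mm (y), 32 mm thick, upper face at z = 740 mm, on four 88×88 mm square legs, each inset 47 mm from the nearest pair of top edges from z = 0 to the bottom of the top.


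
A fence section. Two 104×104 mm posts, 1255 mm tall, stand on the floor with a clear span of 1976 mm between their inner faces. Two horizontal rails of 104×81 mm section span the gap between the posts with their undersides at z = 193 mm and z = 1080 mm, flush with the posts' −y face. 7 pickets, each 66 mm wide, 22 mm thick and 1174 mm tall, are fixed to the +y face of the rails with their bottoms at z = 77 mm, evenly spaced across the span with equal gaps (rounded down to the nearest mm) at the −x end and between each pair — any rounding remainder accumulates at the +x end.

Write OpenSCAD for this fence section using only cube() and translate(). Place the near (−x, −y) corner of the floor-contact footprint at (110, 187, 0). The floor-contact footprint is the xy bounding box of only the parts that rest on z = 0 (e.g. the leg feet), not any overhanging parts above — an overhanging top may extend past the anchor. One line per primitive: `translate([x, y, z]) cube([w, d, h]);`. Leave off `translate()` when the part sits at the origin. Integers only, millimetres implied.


translate([110, 187, 0]) cube([104, 104, 1255]);
translate([2190, 187, 0]) cube([104, 104, 1255]);
translate([214, 187, 193]) cube([1976, 104, 81]);
translate([214, 187, 1080]) cube([1976, 104, 81]);
translate([403, 291, 77]) cube([66, 22, 1174]);
translate([658, 291, 77]) cube([66, 22, 1174]);
translate([913, 291, 77]) cube([66, 22, 1174]);
translate([1168, 291, 77]) cube([66, 22, 1174]);
translate([1423, 291, 77]) cube([66, 22, 1174]);
translate([1678, 291, 77]) cube([66, 22, 1174]);
translate([1933, 291, 77]) cube([66, 22, 1174]);


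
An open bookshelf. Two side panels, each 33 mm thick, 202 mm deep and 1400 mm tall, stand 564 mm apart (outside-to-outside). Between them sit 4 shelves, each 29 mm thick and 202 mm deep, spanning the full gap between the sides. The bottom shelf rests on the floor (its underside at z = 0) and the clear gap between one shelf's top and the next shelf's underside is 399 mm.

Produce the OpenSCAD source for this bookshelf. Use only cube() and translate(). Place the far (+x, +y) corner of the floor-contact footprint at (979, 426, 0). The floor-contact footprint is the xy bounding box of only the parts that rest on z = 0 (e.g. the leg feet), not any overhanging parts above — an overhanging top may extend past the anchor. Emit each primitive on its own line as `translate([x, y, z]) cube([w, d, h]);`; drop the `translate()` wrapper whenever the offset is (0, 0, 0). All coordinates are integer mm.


translate([415, 224, 0]) cube([33, 202, 1400]);
translate([946, 224, 0]) cube([33, 202, 1400]);
translate([448, 224, 0]) cube([498, 202, 29]);
translate([448, 224, 428]) cube([498, 202, 29]);
translate([448, 224, 856]) cube([498, 202, 29]);
translate([448, 224, 1284]) cube([498, 202, 29]);


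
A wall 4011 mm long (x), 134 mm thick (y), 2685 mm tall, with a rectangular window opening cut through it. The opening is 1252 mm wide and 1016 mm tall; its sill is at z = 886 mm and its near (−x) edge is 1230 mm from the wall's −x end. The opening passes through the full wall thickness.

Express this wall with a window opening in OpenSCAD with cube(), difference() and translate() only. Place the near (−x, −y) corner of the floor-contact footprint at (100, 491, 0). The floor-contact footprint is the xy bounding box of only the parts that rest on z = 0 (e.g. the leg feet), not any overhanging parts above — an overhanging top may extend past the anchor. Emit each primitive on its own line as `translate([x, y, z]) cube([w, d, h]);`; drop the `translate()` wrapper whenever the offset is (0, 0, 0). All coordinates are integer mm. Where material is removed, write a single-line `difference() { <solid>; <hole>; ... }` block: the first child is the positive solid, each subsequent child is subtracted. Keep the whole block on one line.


difference() { translate([100, 491, 0]) cube([4011, 134, 2685]); translate([1330, 491, 886]) cube([1252, 134, 1016]); }


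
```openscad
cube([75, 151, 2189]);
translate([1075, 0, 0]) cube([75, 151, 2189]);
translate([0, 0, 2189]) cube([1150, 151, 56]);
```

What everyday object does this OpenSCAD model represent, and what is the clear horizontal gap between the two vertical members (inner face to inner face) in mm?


A door frame. The clear opening width is 1000 mm.

Two 2189 mm tall posts with a header on top — a door frame. The left jamb is 75 mm wide at x = 0; the right jamb starts at x = 1075. The clear opening is 1075 − 75 = 1000 mm.


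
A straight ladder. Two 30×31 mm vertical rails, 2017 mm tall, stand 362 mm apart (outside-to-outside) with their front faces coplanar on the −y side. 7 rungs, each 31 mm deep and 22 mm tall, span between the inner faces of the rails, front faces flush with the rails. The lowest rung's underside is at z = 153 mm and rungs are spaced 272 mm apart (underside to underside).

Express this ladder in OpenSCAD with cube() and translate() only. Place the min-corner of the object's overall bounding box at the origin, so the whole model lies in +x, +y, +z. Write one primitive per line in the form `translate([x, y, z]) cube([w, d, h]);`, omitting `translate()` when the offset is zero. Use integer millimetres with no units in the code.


// rung span = 362 - 2*30 = 302
// rung[k] z = 153 + k*272
cube([30, 31, 2017]);
translate([332, 0, 0]) cube([30, 31, 2017]);
translate([30, 0, 153]) cube([302, 31, 22]);
translate([30, 0, 425]) cube([302, 31, 22]);
translate([30, 0, 697]) cube([302, 31, 22]);
translate([30, 0, 969]) cube([302, 31, 22]);
translate([30, 0, 1241]) cube([302, 31, 22]);
translate([30, 0, 1513]) cube([302, 31, 22]);
translate([30, 0, 1785]) cube([302, 31, 22]);


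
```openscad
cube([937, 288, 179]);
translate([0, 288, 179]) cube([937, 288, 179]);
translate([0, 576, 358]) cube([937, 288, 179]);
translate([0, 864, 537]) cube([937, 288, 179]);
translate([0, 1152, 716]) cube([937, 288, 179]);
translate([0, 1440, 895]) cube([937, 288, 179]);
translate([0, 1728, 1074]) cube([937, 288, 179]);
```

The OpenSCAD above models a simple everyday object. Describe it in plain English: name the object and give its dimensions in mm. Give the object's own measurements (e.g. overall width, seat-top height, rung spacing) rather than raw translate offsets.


A straight staircase of 7 solid steps. Each step is 937 mm wide (x), 288 mm deep (y, the going) and 179 mm tall (the rise). The first step rests on the floor; each subsequent step sits one going further in +y and one rise higher in +z, directly behind and above the previous step with no overlap.


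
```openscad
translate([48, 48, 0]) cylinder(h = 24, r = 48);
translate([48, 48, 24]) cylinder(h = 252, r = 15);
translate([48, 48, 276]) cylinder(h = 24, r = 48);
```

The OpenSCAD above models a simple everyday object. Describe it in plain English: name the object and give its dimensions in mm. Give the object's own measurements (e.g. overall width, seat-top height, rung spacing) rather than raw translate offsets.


A spool: two coaxial disc flanges of radius 48 mm and thickness 24 mm, joined by a core cylinder of radius 15 mm and height 252 mm. The lower flange rests on z = 0 and the three cylinders share a vertical axis.


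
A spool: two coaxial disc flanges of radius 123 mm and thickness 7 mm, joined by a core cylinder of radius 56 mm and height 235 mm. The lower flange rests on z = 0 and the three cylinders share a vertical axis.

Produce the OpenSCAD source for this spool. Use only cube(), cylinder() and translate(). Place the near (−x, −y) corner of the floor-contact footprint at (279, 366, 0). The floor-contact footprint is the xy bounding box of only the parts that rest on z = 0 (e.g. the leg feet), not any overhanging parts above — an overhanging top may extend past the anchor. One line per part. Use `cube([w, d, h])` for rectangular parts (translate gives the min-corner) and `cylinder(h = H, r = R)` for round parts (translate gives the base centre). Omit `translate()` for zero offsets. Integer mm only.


translate([402, 489, 0]) cylinder(h = 7, r = 123);
translate([402, 489, 7]) cylinder(h = 235, r = 56);
translate([402, 489, 242]) cylinder(h = 7, r = 123);


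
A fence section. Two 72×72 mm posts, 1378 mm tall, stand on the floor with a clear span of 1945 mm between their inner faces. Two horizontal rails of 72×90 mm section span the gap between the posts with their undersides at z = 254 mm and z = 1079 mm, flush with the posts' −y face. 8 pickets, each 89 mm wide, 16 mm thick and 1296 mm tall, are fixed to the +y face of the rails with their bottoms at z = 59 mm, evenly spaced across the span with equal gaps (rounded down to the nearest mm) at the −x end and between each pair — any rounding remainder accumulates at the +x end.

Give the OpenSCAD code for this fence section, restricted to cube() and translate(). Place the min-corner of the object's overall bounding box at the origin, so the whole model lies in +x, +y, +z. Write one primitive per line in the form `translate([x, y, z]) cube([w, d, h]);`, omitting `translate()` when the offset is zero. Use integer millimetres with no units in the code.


cube([72, 72, 1378]);
translate([2017, 0, 0]) cube([72, 72, 1378]);
translate([72, 0, 254]) cube([1945, 72, 90]);
translate([72, 0, 1079]) cube([1945, 72, 90]);
translate([209, 72, 59]) cube([89, 16, 1296]);
translate([435, 72, 59]) cube([89, 16, 1296]);
translate([661, 72, 59]) cube([89, 16, 1296]);
translate([887, 72, 59]) cube([89, 16, 1296]);
translate([1113, 72, 59]) cube([89, 16, 1296]);
translate([1339, 72, 59]) cube([89, 16, 1296]);
translate([1565, 72, 59]) cube([89, 16, 1296]);
translate([1791, 72, 59]) cube([89, 16, 1296]);


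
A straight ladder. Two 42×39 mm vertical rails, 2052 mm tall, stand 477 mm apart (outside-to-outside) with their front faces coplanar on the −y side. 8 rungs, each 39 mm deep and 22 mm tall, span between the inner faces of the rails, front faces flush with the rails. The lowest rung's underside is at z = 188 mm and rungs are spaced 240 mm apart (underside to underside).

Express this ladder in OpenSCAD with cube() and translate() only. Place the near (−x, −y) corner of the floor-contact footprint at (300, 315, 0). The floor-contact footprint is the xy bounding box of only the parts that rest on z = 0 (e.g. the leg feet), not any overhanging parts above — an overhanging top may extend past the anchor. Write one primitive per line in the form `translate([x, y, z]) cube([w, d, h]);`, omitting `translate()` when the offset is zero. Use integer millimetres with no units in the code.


translate([300, 315, 0]) cube([42, 39, 2052]);
translate([735, 315, 0]) cube([42, 39, 2052]);
translate([342, 315, 188]) cube([393, 39, 22]);
translate([342, 315, 428]) cube([393, 39, 22]);
translate([342, 315, 668]) cube([393, 39, 22]);
translate([342, 315, 908]) cube([393, 39, 22]);
translate([342, 315, 1148]) cube([393, 39, 22]);
translate([342, 315, 1388]) cube([393, 39, 22]);
translate([342, 315, 1628]) cube([393, 39, 22]);
translate([342, 315, 1868]) cube([393, 39, 22]);


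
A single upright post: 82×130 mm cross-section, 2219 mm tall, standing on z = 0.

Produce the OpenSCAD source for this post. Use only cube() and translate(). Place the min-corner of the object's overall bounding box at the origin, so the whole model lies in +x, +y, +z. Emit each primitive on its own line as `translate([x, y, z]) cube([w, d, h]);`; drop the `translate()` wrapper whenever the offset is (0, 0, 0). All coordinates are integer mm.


cube([82, 130, 2219]);


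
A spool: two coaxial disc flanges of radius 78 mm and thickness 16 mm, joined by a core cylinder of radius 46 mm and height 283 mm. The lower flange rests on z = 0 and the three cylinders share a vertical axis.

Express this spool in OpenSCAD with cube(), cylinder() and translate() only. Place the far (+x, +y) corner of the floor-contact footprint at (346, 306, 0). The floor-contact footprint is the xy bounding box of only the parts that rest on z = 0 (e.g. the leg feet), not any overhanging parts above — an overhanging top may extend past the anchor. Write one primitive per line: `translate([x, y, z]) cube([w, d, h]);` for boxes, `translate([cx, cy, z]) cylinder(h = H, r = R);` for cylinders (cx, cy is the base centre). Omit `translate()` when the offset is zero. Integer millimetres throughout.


translate([268, 228, 0]) cylinder(h = 16, r = 78);
translate([268, 228, 16]) cylinder(h = 283, r = 46);
translate([268, 228, 299]) cylinder(h = 16, r = 78);


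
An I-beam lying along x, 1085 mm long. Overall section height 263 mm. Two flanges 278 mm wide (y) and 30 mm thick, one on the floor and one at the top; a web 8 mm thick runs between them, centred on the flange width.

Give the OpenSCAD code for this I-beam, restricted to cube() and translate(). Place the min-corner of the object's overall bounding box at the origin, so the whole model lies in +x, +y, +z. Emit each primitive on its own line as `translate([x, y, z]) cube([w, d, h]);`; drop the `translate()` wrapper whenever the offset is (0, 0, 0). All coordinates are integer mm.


cube([1085, 278, 30]);
translate([0, 135, 30]) cube([1085, 8, 203]);
translate([0, 0, 233]) cube([1085, 278, 30]);


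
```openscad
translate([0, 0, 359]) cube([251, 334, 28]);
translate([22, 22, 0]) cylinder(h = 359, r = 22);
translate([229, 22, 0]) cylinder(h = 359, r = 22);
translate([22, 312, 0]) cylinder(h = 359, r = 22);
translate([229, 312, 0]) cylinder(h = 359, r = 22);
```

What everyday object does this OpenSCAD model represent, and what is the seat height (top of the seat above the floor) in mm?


A stool. The seat height is 387 mm.

A 251×334×28 slab at z = 359 on four corner cylinders — a stool. The seat top is 359 + 28 = 387 mm.


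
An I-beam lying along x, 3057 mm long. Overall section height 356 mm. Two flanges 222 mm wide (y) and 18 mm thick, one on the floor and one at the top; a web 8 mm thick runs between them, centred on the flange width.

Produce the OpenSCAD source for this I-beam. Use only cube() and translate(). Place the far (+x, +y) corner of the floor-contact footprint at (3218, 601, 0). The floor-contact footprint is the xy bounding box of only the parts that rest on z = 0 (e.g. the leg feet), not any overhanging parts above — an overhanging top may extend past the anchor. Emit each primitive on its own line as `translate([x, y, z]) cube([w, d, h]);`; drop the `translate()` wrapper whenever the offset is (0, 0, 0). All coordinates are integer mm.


translate([161, 379, 0]) cube([3057, 222, 18]);
translate([161, 486, 18]) cube([3057, 8, 320]);
translate([161, 379, 338]) cube([3057, 222, 18]);


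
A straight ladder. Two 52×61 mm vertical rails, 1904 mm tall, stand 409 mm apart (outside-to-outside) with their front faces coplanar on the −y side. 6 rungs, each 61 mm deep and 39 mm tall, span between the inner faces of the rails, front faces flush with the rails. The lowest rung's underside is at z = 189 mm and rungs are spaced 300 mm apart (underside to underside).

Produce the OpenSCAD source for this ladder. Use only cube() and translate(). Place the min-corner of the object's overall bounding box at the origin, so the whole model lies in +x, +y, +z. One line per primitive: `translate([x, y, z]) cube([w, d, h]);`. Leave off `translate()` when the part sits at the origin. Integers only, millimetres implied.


cube([52, 61, 1904]);
translate([357, 0, 0]) cube([52, 61, 1904]);
translate([52, 0, 189]) cube([305, 61, 39]);
translate([52, 0, 489]) cube([305, 61, 39]);
translate([52, 0, 789]) cube([305, 61, 39]);
translate([52, 0, 1089]) cube([305, 61, 39]);
translate([52, 0, 1389]) cube([305, 61, 39]);
translate([52, 0, 1689]) cube([305, 61, 39]);


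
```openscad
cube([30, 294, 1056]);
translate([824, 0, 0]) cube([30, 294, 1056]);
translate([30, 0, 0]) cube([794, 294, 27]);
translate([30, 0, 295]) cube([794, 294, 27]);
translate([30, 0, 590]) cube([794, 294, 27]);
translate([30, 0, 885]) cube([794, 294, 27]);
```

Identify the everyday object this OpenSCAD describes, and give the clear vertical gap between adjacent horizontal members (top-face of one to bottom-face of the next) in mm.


A bookshelf. The clear shelf gap is 268 mm.

Two tall side panels with 4 horizontal boards between them — a bookshelf. The first two shelf undersides are at z = 0 and z = 295; with shelf thickness 27, the clear gap is 295 − 0 − 27 = 268 mm.


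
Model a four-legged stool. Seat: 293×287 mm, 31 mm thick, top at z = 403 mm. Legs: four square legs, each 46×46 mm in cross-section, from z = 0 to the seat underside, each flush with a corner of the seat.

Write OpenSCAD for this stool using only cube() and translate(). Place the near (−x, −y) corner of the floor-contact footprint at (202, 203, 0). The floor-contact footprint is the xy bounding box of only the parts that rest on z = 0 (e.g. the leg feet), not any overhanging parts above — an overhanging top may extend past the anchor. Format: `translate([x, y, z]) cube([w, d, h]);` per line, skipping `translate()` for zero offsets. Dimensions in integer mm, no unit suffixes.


translate([202, 203, 372]) cube([293, 287, 31]);
translate([202, 203, 0]) cube([46, 46, 372]);
translate([449, 203, 0]) cube([46, 46, 372]);
translate([202, 444, 0]) cube([46, 46, 372]);
translate([449, 444, 0]) cube([46, 46, 372]);


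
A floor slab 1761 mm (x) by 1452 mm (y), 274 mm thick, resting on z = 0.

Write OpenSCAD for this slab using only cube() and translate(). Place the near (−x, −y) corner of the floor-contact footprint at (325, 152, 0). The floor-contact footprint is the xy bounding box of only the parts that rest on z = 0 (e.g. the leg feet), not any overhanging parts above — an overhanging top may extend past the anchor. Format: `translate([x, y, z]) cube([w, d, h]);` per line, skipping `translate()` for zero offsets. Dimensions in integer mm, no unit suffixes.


translate([325, 152, 0]) cube([1761, 1452, 274]);


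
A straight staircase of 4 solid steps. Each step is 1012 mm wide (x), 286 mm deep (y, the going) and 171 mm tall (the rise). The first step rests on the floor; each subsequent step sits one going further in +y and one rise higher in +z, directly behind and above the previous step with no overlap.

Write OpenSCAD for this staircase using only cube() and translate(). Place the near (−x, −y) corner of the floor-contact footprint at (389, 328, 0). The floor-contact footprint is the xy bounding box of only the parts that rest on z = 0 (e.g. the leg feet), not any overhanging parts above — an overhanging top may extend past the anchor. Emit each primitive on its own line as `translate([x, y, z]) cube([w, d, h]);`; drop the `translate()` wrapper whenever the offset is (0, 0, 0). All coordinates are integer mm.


translate([389, 328, 0]) cube([1012, 286, 171]);
translate([389, 614, 171]) cube([1012, 286, 171]);
translate([389, 900, 342]) cube([1012, 286, 171]);
translate([389, 1186, 513]) cube([1012, 286, 171]);


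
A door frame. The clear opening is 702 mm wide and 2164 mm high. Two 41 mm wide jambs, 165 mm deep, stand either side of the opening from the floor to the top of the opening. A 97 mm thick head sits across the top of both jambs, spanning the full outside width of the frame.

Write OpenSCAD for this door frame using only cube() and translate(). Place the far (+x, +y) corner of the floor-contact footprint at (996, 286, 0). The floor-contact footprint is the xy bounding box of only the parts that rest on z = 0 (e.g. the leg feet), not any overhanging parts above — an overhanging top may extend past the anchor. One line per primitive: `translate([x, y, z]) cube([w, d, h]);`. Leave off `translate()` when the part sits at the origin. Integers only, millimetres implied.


translate([212, 121, 0]) cube([41, 165, 2164]);
translate([955, 121, 0]) cube([41, 165, 2164]);
translate([212, 121, 2164]) cube([784, 165, 97]);


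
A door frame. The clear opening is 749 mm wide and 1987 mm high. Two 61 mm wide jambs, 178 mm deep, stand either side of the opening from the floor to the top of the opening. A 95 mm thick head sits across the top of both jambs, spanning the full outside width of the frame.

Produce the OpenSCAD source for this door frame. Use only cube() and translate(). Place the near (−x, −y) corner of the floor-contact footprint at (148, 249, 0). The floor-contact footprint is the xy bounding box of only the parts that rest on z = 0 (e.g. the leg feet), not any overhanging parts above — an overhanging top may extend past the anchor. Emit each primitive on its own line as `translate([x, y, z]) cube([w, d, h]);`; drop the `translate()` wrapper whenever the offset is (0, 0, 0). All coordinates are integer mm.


translate([148, 249, 0]) cube([61, 178, 1987]);
translate([958, 249, 0]) cube([61, 178, 1987]);
translate([148, 249, 1987]) cube([871, 178, 95]);


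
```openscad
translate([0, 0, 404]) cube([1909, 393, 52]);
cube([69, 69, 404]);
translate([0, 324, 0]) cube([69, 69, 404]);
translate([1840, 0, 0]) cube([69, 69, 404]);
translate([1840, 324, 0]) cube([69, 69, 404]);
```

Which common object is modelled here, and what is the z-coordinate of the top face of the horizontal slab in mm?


A bench. The seat-top height is 456 mm.

A long slab on four corner posts — a bench. The slab sits at z = 404 with thickness 52, so the top is 404 + 52 = 456 mm.


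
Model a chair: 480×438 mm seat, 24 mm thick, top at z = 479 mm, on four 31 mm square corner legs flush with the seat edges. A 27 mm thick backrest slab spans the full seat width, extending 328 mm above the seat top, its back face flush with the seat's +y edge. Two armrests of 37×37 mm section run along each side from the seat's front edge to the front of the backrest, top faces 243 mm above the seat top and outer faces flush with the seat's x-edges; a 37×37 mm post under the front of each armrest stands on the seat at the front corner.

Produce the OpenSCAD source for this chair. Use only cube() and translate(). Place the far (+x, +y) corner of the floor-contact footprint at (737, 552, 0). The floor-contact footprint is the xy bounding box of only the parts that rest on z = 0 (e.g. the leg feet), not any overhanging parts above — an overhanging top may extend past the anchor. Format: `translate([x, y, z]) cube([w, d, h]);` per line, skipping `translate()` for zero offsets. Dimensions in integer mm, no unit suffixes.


translate([257, 114, 455]) cube([480, 438, 24]);
translate([257, 114, 0]) cube([31, 31, 455]);
translate([706, 114, 0]) cube([31, 31, 455]);
translate([257, 521, 0]) cube([31, 31, 455]);
translate([706, 521, 0]) cube([31, 31, 455]);
translate([257, 525, 479]) cube([480, 27, 328]);
translate([257, 114, 685]) cube([37, 411, 37]);
translate([700, 114, 685]) cube([37, 411, 37]);
translate([257, 114, 479]) cube([37, 37, 206]);
translate([700, 114, 479]) cube([37, 37, 206]);


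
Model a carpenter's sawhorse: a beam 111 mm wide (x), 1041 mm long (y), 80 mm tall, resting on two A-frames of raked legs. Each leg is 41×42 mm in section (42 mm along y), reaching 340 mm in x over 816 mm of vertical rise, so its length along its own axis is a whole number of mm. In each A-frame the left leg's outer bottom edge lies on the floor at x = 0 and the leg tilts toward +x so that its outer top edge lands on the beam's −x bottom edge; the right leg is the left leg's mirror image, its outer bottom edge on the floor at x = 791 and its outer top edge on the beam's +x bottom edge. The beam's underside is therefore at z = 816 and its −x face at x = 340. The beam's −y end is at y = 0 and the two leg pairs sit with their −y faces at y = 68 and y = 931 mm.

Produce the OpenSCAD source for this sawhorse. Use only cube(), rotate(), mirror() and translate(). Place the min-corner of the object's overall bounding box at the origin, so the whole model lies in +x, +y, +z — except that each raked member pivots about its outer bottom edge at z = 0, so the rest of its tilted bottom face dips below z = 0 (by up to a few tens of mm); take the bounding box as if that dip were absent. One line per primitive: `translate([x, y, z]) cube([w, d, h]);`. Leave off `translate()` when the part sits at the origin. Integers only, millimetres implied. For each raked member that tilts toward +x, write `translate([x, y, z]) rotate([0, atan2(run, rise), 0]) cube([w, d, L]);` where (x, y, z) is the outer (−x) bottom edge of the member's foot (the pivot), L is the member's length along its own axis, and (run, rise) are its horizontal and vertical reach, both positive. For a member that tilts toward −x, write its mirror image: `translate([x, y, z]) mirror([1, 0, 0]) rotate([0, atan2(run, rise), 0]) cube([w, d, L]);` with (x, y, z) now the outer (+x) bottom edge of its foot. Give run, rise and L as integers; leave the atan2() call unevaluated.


translate([340, 0, 816]) cube([111, 1041, 80]);
translate([0, 68, 0]) rotate([0, atan2(340, 816), 0]) cube([41, 42, 884]);
translate([791, 68, 0]) mirror([1, 0, 0]) rotate([0, atan2(340, 816), 0]) cube([41, 42, 884]);
translate([0, 931, 0]) rotate([0, atan2(340, 816), 0]) cube([41, 42, 884]);
translate([791, 931, 0]) mirror([1, 0, 0]) rotate([0, atan2(340, 816), 0]) cube([41, 42, 884]);


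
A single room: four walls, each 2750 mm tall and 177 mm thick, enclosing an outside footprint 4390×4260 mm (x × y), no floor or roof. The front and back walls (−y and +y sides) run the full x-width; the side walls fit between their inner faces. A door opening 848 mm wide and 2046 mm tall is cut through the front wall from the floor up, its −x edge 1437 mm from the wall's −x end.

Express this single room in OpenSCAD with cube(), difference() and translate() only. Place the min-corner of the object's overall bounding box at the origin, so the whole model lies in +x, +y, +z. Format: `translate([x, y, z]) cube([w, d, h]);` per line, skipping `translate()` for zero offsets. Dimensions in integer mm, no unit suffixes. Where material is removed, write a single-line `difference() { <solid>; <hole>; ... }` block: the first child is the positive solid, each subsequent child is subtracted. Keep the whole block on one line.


difference() { cube([4390, 177, 2750]); translate([1437, 0, 0]) cube([848, 177, 2046]); }
translate([0, 4083, 0]) cube([4390, 177, 2750]);
translate([0, 177, 0]) cube([177, 3906, 2750]);
translate([4213, 177, 0]) cube([177, 3906, 2750]);


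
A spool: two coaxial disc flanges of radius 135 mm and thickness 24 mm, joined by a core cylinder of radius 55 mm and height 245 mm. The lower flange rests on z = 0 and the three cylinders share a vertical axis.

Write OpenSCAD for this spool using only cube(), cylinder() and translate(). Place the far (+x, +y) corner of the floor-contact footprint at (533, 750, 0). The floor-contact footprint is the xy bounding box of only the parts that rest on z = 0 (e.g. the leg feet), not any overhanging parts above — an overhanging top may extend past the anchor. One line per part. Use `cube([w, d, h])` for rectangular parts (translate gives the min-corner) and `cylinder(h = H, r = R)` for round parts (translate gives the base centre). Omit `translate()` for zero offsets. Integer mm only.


translate([398, 615, 0]) cylinder(h = 24, r = 135);
translate([398, 615, 24]) cylinder(h = 245, r = 55);
translate([398, 615, 269]) cylinder(h = 24, r = 135);


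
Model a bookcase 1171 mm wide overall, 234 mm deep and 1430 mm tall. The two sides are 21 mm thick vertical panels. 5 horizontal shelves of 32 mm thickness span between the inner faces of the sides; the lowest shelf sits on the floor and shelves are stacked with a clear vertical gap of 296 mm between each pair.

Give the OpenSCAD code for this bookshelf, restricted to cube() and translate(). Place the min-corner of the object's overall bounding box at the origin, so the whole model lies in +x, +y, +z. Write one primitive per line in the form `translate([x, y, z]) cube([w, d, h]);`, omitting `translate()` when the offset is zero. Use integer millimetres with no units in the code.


cube([21, 234, 1430]);
translate([1150, 0, 0]) cube([21, 234, 1430]);
translate([21, 0, 0]) cube([1129, 234, 32]);
translate([21, 0, 328]) cube([1129, 234, 32]);
translate([21, 0, 656]) cube([1129, 234, 32]);
translate([21, 0, 984]) cube([1129, 234, 32]);
translate([21, 0, 1312]) cube([1129, 234, 32]);


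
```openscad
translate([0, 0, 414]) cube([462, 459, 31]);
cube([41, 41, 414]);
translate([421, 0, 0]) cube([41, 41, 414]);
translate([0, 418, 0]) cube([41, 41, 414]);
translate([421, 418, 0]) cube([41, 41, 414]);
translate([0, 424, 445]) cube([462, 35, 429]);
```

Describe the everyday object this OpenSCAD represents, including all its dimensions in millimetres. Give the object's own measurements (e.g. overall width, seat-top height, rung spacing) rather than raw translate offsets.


A chair. The seat is a 462×459×31 mm slab with its top at z = 445 mm, on four 41×41 mm corner legs (flush with the seat edges, standing on z = 0). A flat backrest 35 mm thick, 429 mm tall, spans the full seat width and rises from the seat top along its +y edge, rear face flush with the rear of the seat.
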